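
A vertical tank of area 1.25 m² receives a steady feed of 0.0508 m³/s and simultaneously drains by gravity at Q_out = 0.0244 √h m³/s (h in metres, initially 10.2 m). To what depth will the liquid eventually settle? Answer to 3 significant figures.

4.33 m

Level balance: A dh/dt = 0.0508 − 0.0244 √h. Setting dh/dt = 0:
Q_in = 0.0244 √h_ss ⇒ √h_ss = 0.0508/0.0244 = 2.0820.
h_ss = 2.0820² = 4.3346 m. (Since h₀ = 10.2 m > h_ss, the level will fall toward this value.)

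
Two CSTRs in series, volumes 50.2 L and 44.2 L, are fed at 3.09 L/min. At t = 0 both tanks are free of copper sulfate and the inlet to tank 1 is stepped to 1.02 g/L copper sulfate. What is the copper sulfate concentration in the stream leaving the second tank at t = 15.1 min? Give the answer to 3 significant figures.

0.266 g/L

Species balance on tank i: dCᵢ/dt = (Cᵢ₋₁ − Cᵢ)/τᵢ with τᵢ = Vᵢ/Q.
τ₁ = 50.2/3.09 = 16.246 min; τ₂ = 44.2/3.09 = 14.304 min.
Solving the cascade with C₁(0)=C₂(0)=0 gives C₂(t) = C_in[1 − (τ₁ e^(−t/τ₁) − τ₂ e^(−t/τ₂))/(τ₁ − τ₂)].
At t = 15.1: e^(−t/τ₁) = 0.39477, e^(−t/τ₂) = 0.34797.
C₂ = 1.02·[1 − (16.246·0.39477 − 14.304·0.34797)/(1.9417)] = 1.02·0.26052 = 0.26573 g/L.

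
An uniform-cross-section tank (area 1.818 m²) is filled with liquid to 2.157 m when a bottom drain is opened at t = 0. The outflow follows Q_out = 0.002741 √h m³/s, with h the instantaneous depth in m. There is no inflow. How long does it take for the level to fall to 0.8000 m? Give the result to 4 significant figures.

A dh/dt = −Q_out = −0.002741 √h.
Separate and integrate: 2(√h − √h₀) = −(0.002741/A) t.
t = 2A(√h₀ − √h)/0.002741 = 2·1.818·(√2.157 − √0.8000)/0.002741
  = 3.63600 × (1.46867 − 0.894427) / 0.002741 = 761.750 s.

761.8 s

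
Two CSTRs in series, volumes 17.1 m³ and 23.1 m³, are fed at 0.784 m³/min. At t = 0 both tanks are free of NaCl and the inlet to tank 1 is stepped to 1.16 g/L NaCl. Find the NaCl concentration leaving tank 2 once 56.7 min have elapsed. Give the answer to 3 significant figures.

Species balance on tank i: dCᵢ/dt = (Cᵢ₋₁ − Cᵢ)/τᵢ with τᵢ = Vᵢ/Q.
τ₁ = 17.1/0.784 = 21.811 min; τ₂ = 23.1/0.784 = 29.464 min.
Tank 1: C₁ = C_in(1 − e^(−t/τ₁)). Tank 2 (τ₁ ≠ τ₂): C₂ = C_in[1 − (τ₁ e^(−t/τ₁) − τ₂ e^(−t/τ₂))/(τ₁ − τ₂)].
At t = 56.7: e^(−t/τ₁) = 0.074305, e^(−t/τ₂) = 0.14597.
C₂ = 1.16·[1 − (21.811·0.074305 − 29.464·0.14597)/(-7.6531)] = 1.16·0.64979 = 0.75376 g/L.

0.754 g/L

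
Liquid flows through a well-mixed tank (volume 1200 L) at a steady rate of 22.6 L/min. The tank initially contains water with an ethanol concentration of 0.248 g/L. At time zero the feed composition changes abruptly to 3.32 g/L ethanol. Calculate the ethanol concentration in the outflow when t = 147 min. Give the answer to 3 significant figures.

3.13 g/L

Mass balance on the solute (V constant): V dC/dt = Q(C_in − C).
Rewrite as dC/dt + C/τ = C_in/τ, τ = V/Q = 53.097 min.
C approaches C_in exponentially: C(t) = C_in + (C₀ − C_in) e^(−t/τ).
C(147) = 3.32 + (0.248 − 3.32)·e^(−147/53.097) = 3.32 + (-3.0720)·0.062756 = 3.1272 g/L.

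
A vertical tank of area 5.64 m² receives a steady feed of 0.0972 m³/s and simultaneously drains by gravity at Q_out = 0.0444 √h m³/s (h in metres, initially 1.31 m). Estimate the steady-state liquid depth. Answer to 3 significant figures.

4.79 m

A dh/dt = Q_in − 0.0444 √h. Steady state requires inflow = outflow:
Q_in = 0.0444 √h_ss ⇒ √h_ss = 0.0972/0.0444 = 2.1892.
h_ss = 2.1892² = 4.7925 m. (Since h₀ = 1.31 m < h_ss, the level will rise toward this value.)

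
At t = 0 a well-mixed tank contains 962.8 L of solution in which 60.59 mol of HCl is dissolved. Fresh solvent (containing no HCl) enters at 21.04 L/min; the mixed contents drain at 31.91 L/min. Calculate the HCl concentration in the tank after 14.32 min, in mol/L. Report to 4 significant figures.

0.04473 mol/L

Let m(t) be the amount of HCl. Volume: V(t) = V₀ + (Q_in − Q_out) t = 962.8 − 10.8700 t; V(14.32) = 807.142 L.
No HCl enters, so dm/dt = −Q_out · (m/V).
Separate: dm/m = −Q_out dt/V(t) ⇒ ln(m/m₀) = −(Q_out/(Q_in−Q_out)) ln(V/V₀).
m = m₀ (V₀/V)^(Q_out/(Q_in−Q_out)) = 60.59 × (962.8/807.142)^(-2.93560) = 36.1055 mol.
C = m/V = 36.1055/807.142 = 0.0447326 mol/L.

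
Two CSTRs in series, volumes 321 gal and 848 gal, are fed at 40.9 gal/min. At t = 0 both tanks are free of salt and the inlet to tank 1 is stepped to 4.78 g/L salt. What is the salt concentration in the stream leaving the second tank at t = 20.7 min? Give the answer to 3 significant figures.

2.15 g/L

Species balance on tank i: dCᵢ/dt = (Cᵢ₋₁ − Cᵢ)/τᵢ with τᵢ = Vᵢ/Q.
τ₁ = 321/40.9 = 7.8484 min; τ₂ = 848/40.9 = 20.733 min.
Solving the cascade with C₁(0)=C₂(0)=0 gives C₂(t) = C_in[1 − (τ₁ e^(−t/τ₁) − τ₂ e^(−t/τ₂))/(τ₁ − τ₂)].
At t = 20.7: e^(−t/τ₁) = 0.071542, e^(−t/τ₂) = 0.36847.
C₂ = 4.78·[1 − (7.8484·0.071542 − 20.733·0.36847)/(-12.885)] = 4.78·0.45066 = 2.1542 g/L.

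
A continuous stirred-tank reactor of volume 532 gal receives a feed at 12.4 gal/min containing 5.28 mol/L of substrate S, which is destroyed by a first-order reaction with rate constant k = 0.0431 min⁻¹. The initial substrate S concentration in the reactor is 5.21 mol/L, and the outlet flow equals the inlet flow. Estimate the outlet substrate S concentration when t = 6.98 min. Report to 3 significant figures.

3.96 mol/L

Species balance: V dC/dt = Q C_in − Q C − k V C.
This is linear with rate a = Q/V + k = 0.066408 min⁻¹.
C_ss = Q C_in/(Q + kV) = 1.8532 mol/L; C(t) = C_ss + (C₀ − C_ss) e^(−a t).
C(6.98) = 1.8532 + (3.3568)·e^(−0.066408·6.98) = 1.8532 + (3.3568)·0.62906 = 3.9648 mol/L.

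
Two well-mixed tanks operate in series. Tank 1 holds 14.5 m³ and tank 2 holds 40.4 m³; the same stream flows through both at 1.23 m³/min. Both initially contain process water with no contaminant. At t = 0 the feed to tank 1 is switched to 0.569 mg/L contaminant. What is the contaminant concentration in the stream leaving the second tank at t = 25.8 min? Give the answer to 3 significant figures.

0.200 mg/L

Species balance on tank i: dCᵢ/dt = (Cᵢ₋₁ − Cᵢ)/τᵢ with τᵢ = Vᵢ/Q.
τ₁ = 14.5/1.23 = 11.789 min; τ₂ = 40.4/1.23 = 32.846 min.
Tank 1: C₁ = C_in(1 − e^(−t/τ₁)). Tank 2 (τ₁ ≠ τ₂): C₂ = C_in[1 − (τ₁ e^(−t/τ₁) − τ₂ e^(−t/τ₂))/(τ₁ − τ₂)].
At t = 25.8: e^(−t/τ₁) = 0.11208, e^(−t/τ₂) = 0.45589.
C₂ = 0.569·[1 − (11.789·0.11208 − 32.846·0.45589)/(-21.057)] = 0.569·0.35162 = 0.20007 mg/L.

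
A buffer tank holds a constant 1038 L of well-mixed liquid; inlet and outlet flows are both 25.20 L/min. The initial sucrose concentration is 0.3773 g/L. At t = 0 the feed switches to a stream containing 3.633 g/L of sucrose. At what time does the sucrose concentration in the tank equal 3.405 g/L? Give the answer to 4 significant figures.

109.5 min

Unsteady species balance (constant V, well mixed): V dC/dt = Q(C_in − C), so τ = V/Q = 41.1905 min.
C(t) = C_in + (C₀ − C_in) e^(−t/τ). Set C = 3.405 and solve for t:
e^(−t/τ) = (C − C_in)/(C₀ − C_in) = (3.405 − 3.633)/(0.3773 − 3.633) = 0.0700310
t = −τ ln(…) = 41.1905 × 2.65882 = 109.518 min.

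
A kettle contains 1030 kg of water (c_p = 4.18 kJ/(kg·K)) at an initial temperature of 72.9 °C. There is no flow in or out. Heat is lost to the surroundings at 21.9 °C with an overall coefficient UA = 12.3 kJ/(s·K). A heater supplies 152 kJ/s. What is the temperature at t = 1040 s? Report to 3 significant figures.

M c_p dT/dt = −UA(T − T_amb) + Q̇.
dT/dt = (T_ss − T)/τ with T_ss = T_amb + Q̇/UA = 21.9 + 152/12.3 = 34.258 °C, τ = M c_p/UA = 1030·4.18/12.3 = 350.03 s.
T approaches T_ss exponentially: T(t) = T_ss + (T₀ − T_ss) e^(−t/τ).
T(1040) = 34.258 + (38.642)·0.051244 = 36.238 °C.

36.2 °C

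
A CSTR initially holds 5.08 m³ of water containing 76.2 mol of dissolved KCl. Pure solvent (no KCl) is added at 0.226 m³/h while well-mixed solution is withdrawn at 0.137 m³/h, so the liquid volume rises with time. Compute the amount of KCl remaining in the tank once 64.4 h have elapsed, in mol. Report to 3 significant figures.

Total volume: dV/dt = Q_in − Q_out = 0.089000 m³/h, so V(t) = 5.08 + 0.089000 t and V(64.4) = 10.812 m³.
Species balance (pure solvent in): dm/dt = −Q_out · m/V(t).
dm/m = −Q_out dt/(V₀ + 0.089000 t); integrating gives ln(m/m₀) = −(Q_out/(Q_in−Q_out)) ln(V/V₀).
m = m₀ (V₀/V)^(Q_out/(Q_in−Q_out)) = 76.2 × (5.08/10.812)^(1.5393) = 23.824 mol.

23.8 mol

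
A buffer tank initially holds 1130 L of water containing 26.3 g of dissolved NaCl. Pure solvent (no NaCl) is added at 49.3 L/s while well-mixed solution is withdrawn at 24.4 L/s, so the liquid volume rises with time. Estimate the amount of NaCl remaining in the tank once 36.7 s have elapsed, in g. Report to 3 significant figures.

14.7 g

Total volume: dV/dt = Q_in − Q_out = 24.900 L/s, so V(t) = 1130 + 24.900 t and V(36.7) = 2043.8 L.
No NaCl enters, so dm/dt = −Q_out · (m/V).
dm/m = −Q_out dt/(V₀ + 24.900 t); integrating gives ln(m/m₀) = −(Q_out/(Q_in−Q_out)) ln(V/V₀).
m = m₀ (V₀/V)^(Q_out/(Q_in−Q_out)) = 26.3 × (1130/2043.8)^(0.97992) = 14.715 g.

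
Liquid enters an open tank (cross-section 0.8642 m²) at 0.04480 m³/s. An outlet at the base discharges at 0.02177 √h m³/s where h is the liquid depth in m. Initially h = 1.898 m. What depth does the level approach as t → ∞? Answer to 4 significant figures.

A dh/dt = Q_in − 0.02177 √h. Steady state requires inflow = outflow:
Q_in = 0.02177 √h_ss ⇒ √h_ss = 0.04480/0.02177 = 2.05788.
h_ss = 2.05788² = 4.23486 m. (Since h₀ = 1.898 m < h_ss, the level will rise toward this value.)

4.235 m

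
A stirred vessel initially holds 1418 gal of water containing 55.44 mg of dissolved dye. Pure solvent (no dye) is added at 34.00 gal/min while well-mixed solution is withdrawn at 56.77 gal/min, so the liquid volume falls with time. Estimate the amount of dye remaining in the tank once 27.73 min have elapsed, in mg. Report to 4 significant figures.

12.76 mg

Total volume: dV/dt = Q_in − Q_out = -22.7700 gal/min, so V(t) = 1418 − 22.7700 t and V(27.73) = 786.588 gal.
Solute balance: dm/dt = 0 − Q_out C = −Q_out m/V(t).
dm/m = −Q_out dt/(V₀ − 22.7700 t); integrating gives ln(m/m₀) = −(Q_out/(Q_in−Q_out)) ln(V/V₀).
m = m₀ (V₀/V)^(Q_out/(Q_in−Q_out)) = 55.44 × (1418/786.588)^(-2.49319) = 12.7568 mg.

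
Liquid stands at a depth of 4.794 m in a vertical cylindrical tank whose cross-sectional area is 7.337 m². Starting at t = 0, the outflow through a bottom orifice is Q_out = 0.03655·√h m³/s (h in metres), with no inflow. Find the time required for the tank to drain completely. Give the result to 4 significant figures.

A dh/dt = −Q_out = −0.03655 √h.
∫ h^(−1/2) dh = −(0.03655/A) ∫ dt, giving 2√h = 2√h₀ − (0.03655/A) t.
Set h = 0: 2√h₀ = (0.03655/A) t_empty ⇒ t_empty = 2A√h₀/0.03655.
t_empty = 2·7.337·√4.794/0.03655 = 14.6740·2.18952/0.03655 = 879.043 s.

879.0 s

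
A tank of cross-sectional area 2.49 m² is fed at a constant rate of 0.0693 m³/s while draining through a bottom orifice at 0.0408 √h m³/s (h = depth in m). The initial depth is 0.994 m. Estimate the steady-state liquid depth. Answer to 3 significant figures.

2.89 m

A dh/dt = Q_in − 0.0408 √h. Steady state requires inflow = outflow:
Q_in = 0.0408 √h_ss ⇒ √h_ss = 0.0693/0.0408 = 1.6985.
h_ss = 1.6985² = 2.8850 m. (Since h₀ = 0.994 m < h_ss, the level will rise toward this value.)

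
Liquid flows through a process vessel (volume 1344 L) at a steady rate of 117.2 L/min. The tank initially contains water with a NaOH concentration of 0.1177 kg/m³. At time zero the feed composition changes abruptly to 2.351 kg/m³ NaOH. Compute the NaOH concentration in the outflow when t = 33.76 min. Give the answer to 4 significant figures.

2.233 kg/m³

Mass balance on the solute (V constant): V dC/dt = Q(C_in − C).
So dC/dt = (C_in − C)/τ with τ = V/Q = 1344/117.2 = 11.4676 min.
Solution: C(t) = C_in + (C₀ − C_in) e^(−t/τ).
C(33.76) = 2.351 + (0.1177 − 2.351)·e^(−33.76/11.4676) = 2.351 + (-2.23330)·0.0526572 = 2.23340 kg/m³.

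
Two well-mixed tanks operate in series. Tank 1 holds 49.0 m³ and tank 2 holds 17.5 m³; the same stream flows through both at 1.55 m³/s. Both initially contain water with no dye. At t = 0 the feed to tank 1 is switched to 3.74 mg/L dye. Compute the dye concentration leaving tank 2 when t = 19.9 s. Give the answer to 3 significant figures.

0.996 mg/L

Each tank obeys Vᵢ dCᵢ/dt = Q(Cᵢ₋₁ − Cᵢ), so τᵢ = Vᵢ/Q.
τ₁ = 49.0/1.55 = 31.613 s; τ₂ = 17.5/1.55 = 11.290 s.
Tank 1: C₁ = C_in(1 − e^(−t/τ₁)). Tank 2 (τ₁ ≠ τ₂): C₂ = C_in[1 − (τ₁ e^(−t/τ₁) − τ₂ e^(−t/τ₂))/(τ₁ − τ₂)].
At t = 19.9: e^(−t/τ₁) = 0.53286, e^(−t/τ₂) = 0.17160.
C₂ = 3.74·[1 − (31.613·0.53286 − 11.290·0.17160)/(20.323)] = 3.74·0.26644 = 0.99647 mg/L.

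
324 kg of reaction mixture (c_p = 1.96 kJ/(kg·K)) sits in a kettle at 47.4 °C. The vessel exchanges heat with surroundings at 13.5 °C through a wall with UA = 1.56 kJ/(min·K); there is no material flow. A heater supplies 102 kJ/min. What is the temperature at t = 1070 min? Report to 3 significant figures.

76.6 °C

Lumped-capacitance energy balance: M c_p dT/dt = UA(T_amb − T) + Q̇.
dT/dt = (T_ss − T)/τ with T_ss = T_amb + Q̇/UA = 13.5 + 102/1.56 = 78.885 °C, τ = M c_p/UA = 324·1.96/1.56 = 407.08 min.
Integrating: T(t) = T_ss + (T₀ − T_ss) e^(−t/τ).
T(1070) = 78.885 + (-31.485)·0.072187 = 76.612 °C.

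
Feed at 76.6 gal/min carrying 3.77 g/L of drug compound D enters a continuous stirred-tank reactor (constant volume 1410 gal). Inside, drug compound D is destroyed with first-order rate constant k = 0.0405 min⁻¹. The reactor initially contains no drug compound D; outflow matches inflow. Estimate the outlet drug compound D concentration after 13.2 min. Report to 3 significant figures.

Accumulation = in − out − consumed: V dC/dt = Q C_in − Q C − k V C.
dC/dt = (Q/V) C_in − (Q/V + k) C; effective rate a = Q/V + k = 0.054326 + 0.0405 = 0.094826 min⁻¹.
C_ss = Q C_in/(Q + kV) = 2.1598 g/L; C(t) = C_ss + (C₀ − C_ss) e^(−a t).
C(13.2) = 2.1598 + (-2.1598)·e^(−0.094826·13.2) = 2.1598 + (-2.1598)·0.28602 = 1.5421 g/L.

1.54 g/L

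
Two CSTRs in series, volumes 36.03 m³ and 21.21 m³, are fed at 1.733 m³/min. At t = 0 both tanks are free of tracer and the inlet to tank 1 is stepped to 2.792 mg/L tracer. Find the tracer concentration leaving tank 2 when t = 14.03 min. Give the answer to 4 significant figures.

Time constants: τᵢ = Vᵢ/Q for each well-mixed tank.
τ₁ = 36.03/1.733 = 20.7905 min; τ₂ = 21.21/1.733 = 12.2389 min.
Tank 1: C₁ = C_in(1 − e^(−t/τ₁)). Tank 2 (τ₁ ≠ τ₂): C₂ = C_in[1 − (τ₁ e^(−t/τ₁) − τ₂ e^(−t/τ₂))/(τ₁ − τ₂)].
At t = 14.03: e^(−t/τ₁) = 0.509245, e^(−t/τ₂) = 0.317796.
C₂ = 2.792·[1 − (20.7905·0.509245 − 12.2389·0.317796)/(8.55164)] = 2.792·0.216758 = 0.605190 mg/L.

0.6052 mg/L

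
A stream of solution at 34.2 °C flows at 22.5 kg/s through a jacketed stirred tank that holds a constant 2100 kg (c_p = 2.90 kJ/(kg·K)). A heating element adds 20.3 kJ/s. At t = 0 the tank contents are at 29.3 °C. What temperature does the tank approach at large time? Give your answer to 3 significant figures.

34.5 °C

M c_p dT/dt = ṁ c_p (T_in − T) + Q̇.
At steady state dT/dt = 0 ⇒ T_ss = T_in + Q̇/(ṁ c_p) = 34.2 + 20.3/(22.5·2.90) = 34.511 °C.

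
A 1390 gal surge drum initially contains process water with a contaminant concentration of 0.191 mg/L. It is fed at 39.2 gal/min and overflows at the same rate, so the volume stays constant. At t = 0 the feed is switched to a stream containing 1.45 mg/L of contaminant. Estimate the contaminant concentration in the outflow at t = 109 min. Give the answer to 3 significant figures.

1.39 mg/L

Unsteady species balance (constant V, well mixed): V dC/dt = Q(C_in − C).
Rewrite as dC/dt + C/τ = C_in/τ, τ = V/Q = 35.459 min.
Solution: C(t) = C_in + (C₀ − C_in) e^(−t/τ).
C(109) = 1.45 + (0.191 − 1.45)·e^(−109/35.459) = 1.45 + (-1.2590)·0.046238 = 1.3918 mg/L.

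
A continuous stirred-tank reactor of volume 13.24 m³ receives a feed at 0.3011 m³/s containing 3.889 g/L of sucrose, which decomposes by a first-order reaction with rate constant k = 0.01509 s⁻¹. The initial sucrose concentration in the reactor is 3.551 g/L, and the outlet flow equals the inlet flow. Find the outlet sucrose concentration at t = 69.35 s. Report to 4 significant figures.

V dC/dt = Q(C_in − C) − k V C.
This is linear with rate a = Q/V + k = 0.0378317 s⁻¹.
C_ss = Q C_in/(Q + kV) = 2.33779 g/L; C(t) = C_ss + (C₀ − C_ss) e^(−a t).
C(69.35) = 2.33779 + (1.21321)·e^(−0.0378317·69.35) = 2.33779 + (1.21321)·0.0725392 = 2.42579 g/L.

2.426 g/L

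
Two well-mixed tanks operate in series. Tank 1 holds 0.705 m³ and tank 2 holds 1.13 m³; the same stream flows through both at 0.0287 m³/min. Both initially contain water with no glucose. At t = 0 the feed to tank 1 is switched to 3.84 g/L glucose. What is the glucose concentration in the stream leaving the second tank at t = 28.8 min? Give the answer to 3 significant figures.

0.899 g/L

Time constants: τᵢ = Vᵢ/Q for each well-mixed tank.
τ₁ = 0.705/0.0287 = 24.564 min; τ₂ = 1.13/0.0287 = 39.373 min.
Solving the cascade with C₁(0)=C₂(0)=0 gives C₂(t) = C_in[1 − (τ₁ e^(−t/τ₁) − τ₂ e^(−t/τ₂))/(τ₁ − τ₂)].
At t = 28.8: e^(−t/τ₁) = 0.30962, e^(−t/τ₂) = 0.48120.
C₂ = 3.84·[1 − (24.564·0.30962 − 39.373·0.48120)/(-14.808)] = 3.84·0.23417 = 0.89920 g/L.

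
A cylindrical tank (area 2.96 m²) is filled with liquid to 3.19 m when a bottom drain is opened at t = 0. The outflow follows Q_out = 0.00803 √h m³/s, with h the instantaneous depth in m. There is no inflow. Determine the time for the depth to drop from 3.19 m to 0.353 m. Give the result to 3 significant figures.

A dh/dt = −Q_out = −0.00803 √h.
This is separable: 2 d(√h)/dt = −0.00803/A, so √h = √h₀ − (0.00803/(2A)) t.
t = 2A(√h₀ − √h)/0.00803 = 2·2.96·(√3.19 − √0.353)/0.00803
  = 5.9200 × (1.7861 − 0.59414) / 0.00803 = 878.72 s.

879 s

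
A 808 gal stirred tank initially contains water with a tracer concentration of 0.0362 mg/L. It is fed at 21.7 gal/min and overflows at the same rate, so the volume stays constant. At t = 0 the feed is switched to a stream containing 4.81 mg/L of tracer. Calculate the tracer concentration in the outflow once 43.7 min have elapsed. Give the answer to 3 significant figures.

Species balance on the tank: V dC/dt = Q(C_in − C).
Rewrite as dC/dt + C/τ = C_in/τ, τ = V/Q = 37.235 min.
Solution: C(t) = C_in + (C₀ − C_in) e^(−t/τ).
C(43.7) = 4.81 + (0.0362 − 4.81)·e^(−43.7/37.235) = 4.81 + (-4.7738)·0.30924 = 3.3337 mg/L.

3.33 mg/L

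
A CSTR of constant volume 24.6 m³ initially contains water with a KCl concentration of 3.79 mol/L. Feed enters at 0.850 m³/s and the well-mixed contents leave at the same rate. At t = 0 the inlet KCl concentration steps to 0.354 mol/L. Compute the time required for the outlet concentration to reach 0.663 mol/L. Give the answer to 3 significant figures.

Species balance: V dC/dt = Q(C_in − C) ⇒ τ = V/Q = 28.941 s.
C(t) = C_in + (C₀ − C_in) e^(−t/τ). Set C = 0.663 and solve for t:
e^(−t/τ) = (C − C_in)/(C₀ − C_in) = (0.663 − 0.354)/(3.79 − 0.354) = 0.089930
t = −τ ln(…) = 28.941 × 2.4087 = 69.711 s.

69.7 s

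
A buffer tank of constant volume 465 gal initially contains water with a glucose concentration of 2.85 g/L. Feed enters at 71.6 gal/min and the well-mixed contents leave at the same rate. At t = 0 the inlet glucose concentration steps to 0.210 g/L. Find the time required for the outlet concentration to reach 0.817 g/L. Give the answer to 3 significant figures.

Species balance: V dC/dt = Q(C_in − C) ⇒ τ = V/Q = 6.4944 min.
C(t) = C_in + (C₀ − C_in) e^(−t/τ). Set C = 0.817 and solve for t:
e^(−t/τ) = (C − C_in)/(C₀ − C_in) = (0.817 − 0.210)/(2.85 − 0.210) = 0.22992
t = −τ ln(…) = 6.4944 × 1.4700 = 9.5468 min.

9.55 min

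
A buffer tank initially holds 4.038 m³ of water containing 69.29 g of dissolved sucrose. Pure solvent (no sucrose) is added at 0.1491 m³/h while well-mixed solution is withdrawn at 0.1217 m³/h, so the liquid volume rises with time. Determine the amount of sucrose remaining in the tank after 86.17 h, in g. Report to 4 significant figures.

8.965 g

Total volume: dV/dt = Q_in − Q_out = 0.0274000 m³/h, so V(t) = 4.038 + 0.0274000 t and V(86.17) = 6.39906 m³.
No sucrose enters, so dm/dt = −Q_out · (m/V).
dm/m = −Q_out dt/(V₀ + 0.0274000 t); integrating gives ln(m/m₀) = −(Q_out/(Q_in−Q_out)) ln(V/V₀).
m = m₀ (V₀/V)^(Q_out/(Q_in−Q_out)) = 69.29 × (4.038/6.39906)^(4.44161) = 8.96546 g.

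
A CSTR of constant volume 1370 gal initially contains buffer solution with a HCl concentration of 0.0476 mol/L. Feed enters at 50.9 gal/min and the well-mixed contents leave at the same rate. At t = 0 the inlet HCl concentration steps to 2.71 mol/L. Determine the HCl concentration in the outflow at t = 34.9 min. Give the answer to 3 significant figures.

Unsteady species balance (constant V, well mixed): V dC/dt = Q(C_in − C).
So dC/dt = (C_in − C)/τ with τ = V/Q = 1370/50.9 = 26.916 min.
Integrating: C(t) = C_in + (C₀ − C_in) e^(−t/τ).
C(34.9) = 2.71 + (0.0476 − 2.71)·e^(−34.9/26.916) = 2.71 + (-2.6624)·0.27345 = 1.9820 mol/L.

1.98 mol/L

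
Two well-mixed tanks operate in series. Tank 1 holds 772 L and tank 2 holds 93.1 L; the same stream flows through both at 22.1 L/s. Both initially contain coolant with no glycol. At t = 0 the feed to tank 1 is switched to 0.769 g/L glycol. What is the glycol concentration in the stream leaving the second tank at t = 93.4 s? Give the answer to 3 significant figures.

Time constants: τᵢ = Vᵢ/Q for each well-mixed tank.
τ₁ = 772/22.1 = 34.932 s; τ₂ = 93.1/22.1 = 4.2127 s.
Solving the cascade with C₁(0)=C₂(0)=0 gives C₂(t) = C_in[1 − (τ₁ e^(−t/τ₁) − τ₂ e^(−t/τ₂))/(τ₁ − τ₂)].
At t = 93.4: e^(−t/τ₁) = 0.068993, e^(−t/τ₂) = 2.3505e-10.
C₂ = 0.769·[1 − (34.932·0.068993 − 4.2127·2.3505e-10)/(30.719)] = 0.769·0.92155 = 0.70867 g/L.

0.709 g/L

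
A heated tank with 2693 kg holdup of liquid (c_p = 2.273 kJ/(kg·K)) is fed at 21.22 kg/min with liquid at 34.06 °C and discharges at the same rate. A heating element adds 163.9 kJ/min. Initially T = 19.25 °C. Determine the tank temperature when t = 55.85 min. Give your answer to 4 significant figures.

25.73 °C

First-law balance (no shaft work): M c_p dT/dt = ṁ c_p (T_in − T) + 163.9.
Rearrange: dT/dt = (T_ss − T)/τ with τ = M/ṁ = 126.909 min and T_ss = T_in + Q̇/(ṁ c_p) = 37.4581 °C.
T approaches T_ss exponentially: T(t) = T_ss + (T₀ − T_ss) e^(−t/τ).
T(55.85) = 37.4581 + (-18.2081)·e^(−55.85/126.909) = 37.4581 + (-18.2081)·0.643985 = 25.7324 °C.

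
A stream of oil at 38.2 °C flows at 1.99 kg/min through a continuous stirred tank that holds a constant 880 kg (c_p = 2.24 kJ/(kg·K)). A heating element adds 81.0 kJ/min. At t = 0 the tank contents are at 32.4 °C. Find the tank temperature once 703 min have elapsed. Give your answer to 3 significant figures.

51.5 °C

First-law balance (no shaft work): M c_p dT/dt = ṁ c_p (T_in − T) + 81.0.
τ = M/ṁ = 442.21 min; T_ss = T_in + Q̇/(ṁ c_p) = 38.2 + 81.0/(1.99·2.24) = 56.371 °C.
Integrating: T(t) = T_ss + (T₀ − T_ss) e^(−t/τ).
T(703) = 56.371 + (-23.971)·e^(−703/442.21) = 56.371 + (-23.971)·0.20398 = 51.482 °C.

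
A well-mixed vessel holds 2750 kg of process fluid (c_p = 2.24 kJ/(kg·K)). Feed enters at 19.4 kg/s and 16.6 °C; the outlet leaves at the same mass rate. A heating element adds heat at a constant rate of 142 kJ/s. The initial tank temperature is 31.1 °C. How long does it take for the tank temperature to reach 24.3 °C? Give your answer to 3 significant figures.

M c_p dT/dt = ṁ c_p (T_in − T) + Q̇.
τ = M/ṁ = 141.75 s; T_ss = T_in + Q̇/(ṁ c_p) = 19.868 °C.
T(t) = T_ss + (T₀ − T_ss) e^(−t/τ). Set T = 24.3:
e^(−t/τ) = (24.3 − 19.868)/(31.1 − 19.868) = 0.39460
t = −141.75 · ln(0.39460) = 131.81 s.

132 s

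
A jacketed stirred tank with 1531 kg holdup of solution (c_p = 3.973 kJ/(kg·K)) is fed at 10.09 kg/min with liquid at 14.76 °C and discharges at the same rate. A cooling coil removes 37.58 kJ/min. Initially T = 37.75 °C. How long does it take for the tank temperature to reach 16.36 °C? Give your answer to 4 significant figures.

340.5 min

M c_p dT/dt = ṁ c_p (T_in − T) − Q̇.
τ = M/ṁ = 151.734 min; T_ss = T_in − Q̇/(ṁ c_p) = 13.8226 °C.
T(t) = T_ss + (T₀ − T_ss) e^(−t/τ). Set T = 16.36:
e^(−t/τ) = (16.36 − 13.8226)/(37.75 − 13.8226) = 0.106048
t = −151.734 · ln(0.106048) = 340.472 min.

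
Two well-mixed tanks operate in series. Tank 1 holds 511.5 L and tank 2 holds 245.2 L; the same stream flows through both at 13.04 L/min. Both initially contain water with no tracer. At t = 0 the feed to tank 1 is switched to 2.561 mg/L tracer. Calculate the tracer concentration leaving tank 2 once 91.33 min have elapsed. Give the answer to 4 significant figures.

2.100 mg/L

Each tank obeys Vᵢ dCᵢ/dt = Q(Cᵢ₋₁ − Cᵢ), so τᵢ = Vᵢ/Q.
τ₁ = 511.5/13.04 = 39.2255 min; τ₂ = 245.2/13.04 = 18.8037 min.
Solving the cascade with C₁(0)=C₂(0)=0 gives C₂(t) = C_in[1 − (τ₁ e^(−t/τ₁) − τ₂ e^(−t/τ₂))/(τ₁ − τ₂)].
At t = 91.33: e^(−t/τ₁) = 0.0974579, e^(−t/τ₂) = 0.00777355.
C₂ = 2.561·[1 − (39.2255·0.0974579 − 18.8037·0.00777355)/(20.4218)] = 2.561·0.819964 = 2.09993 mg/L.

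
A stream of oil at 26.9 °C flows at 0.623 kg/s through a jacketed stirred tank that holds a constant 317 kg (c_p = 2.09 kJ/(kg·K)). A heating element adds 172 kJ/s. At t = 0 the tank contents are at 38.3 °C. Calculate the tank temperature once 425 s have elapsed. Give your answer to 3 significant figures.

107 °C

M c_p dT/dt = ṁ c_p (T_in − T) + Q̇.
τ = M/ṁ = 508.83 s; T_ss = T_in + Q̇/(ṁ c_p) = 26.9 + 172/(0.623·2.09) = 159.00 °C.
This is linear first-order; T(t) = T_ss + (T₀ − T_ss) e^(−t/τ).
T(425) = 159.00 + (-120.70)·e^(−425/508.83) = 159.00 + (-120.70)·0.43377 = 106.64 °C.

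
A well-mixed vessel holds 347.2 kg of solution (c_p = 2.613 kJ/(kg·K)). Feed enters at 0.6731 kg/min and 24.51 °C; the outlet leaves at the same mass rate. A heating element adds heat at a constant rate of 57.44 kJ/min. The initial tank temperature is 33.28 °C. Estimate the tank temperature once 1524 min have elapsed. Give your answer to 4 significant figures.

55.92 °C

Energy balance: M c_p dT/dt = ṁ c_p (T_in − T) + 57.44.
τ = M/ṁ = 515.822 min; T_ss = T_in + Q̇/(ṁ c_p) = 24.51 + 57.44/(0.6731·2.613) = 57.1684 °C.
This is linear first-order; T(t) = T_ss + (T₀ − T_ss) e^(−t/τ).
T(1524) = 57.1684 + (-23.8884)·e^(−1524/515.822) = 57.1684 + (-23.8884)·0.0521044 = 55.9237 °C.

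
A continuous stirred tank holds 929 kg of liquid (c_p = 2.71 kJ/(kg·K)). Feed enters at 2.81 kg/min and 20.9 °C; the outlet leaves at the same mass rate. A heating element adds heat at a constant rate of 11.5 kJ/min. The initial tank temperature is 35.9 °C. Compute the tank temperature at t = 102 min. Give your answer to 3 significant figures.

32.3 °C

M c_p dT/dt = ṁ c_p (T_in − T) + Q̇.
Rearrange: dT/dt = (T_ss − T)/τ with τ = M/ṁ = 330.60 min and T_ss = T_in + Q̇/(ṁ c_p) = 22.410 °C.
Solution: T(t) = T_ss + (T₀ − T_ss) e^(−t/τ).
T(102) = 22.410 + (13.490)·e^(−102/330.60) = 22.410 + (13.490)·0.73453 = 32.319 °C.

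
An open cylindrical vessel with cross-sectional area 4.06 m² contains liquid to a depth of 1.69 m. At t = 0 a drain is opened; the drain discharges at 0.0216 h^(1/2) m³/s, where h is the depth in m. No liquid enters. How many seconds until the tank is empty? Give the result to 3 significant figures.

Unsteady balance on liquid volume: A dh/dt = −0.0216 √h.
∫ h^(−1/2) dh = −(0.0216/A) ∫ dt, giving 2√h = 2√h₀ − (0.0216/A) t.
Set h = 0: 2√h₀ = (0.0216/A) t_empty ⇒ t_empty = 2A√h₀/0.0216.
t_empty = 2·4.06·√1.69/0.0216 = 8.1200·1.3000/0.0216 = 488.70 s.

489 s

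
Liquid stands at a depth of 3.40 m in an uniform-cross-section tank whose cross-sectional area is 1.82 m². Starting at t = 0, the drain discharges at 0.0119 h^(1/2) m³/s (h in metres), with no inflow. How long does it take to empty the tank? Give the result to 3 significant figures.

With no inflow, A dh/dt = −0.0119 √h.
Separate and integrate: 2(√h − √h₀) = −(0.0119/A) t.
Set h = 0: 2√h₀ = (0.0119/A) t_empty ⇒ t_empty = 2A√h₀/0.0119.
t_empty = 2·1.82·√3.40/0.0119 = 3.6400·1.8439/0.0119 = 564.02 s.

564 s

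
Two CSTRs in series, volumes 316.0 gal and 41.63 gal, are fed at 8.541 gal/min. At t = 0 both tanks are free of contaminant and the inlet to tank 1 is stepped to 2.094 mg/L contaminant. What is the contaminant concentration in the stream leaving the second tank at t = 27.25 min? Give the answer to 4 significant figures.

0.9405 mg/L

Time constants: τᵢ = Vᵢ/Q for each well-mixed tank.
τ₁ = 316.0/8.541 = 36.9980 min; τ₂ = 41.63/8.541 = 4.87414 min.
Solving the cascade with C₁(0)=C₂(0)=0 gives C₂(t) = C_in[1 − (τ₁ e^(−t/τ₁) − τ₂ e^(−t/τ₂))/(τ₁ − τ₂)].
At t = 27.25: e^(−t/τ₁) = 0.478774, e^(−t/τ₂) = 0.00373229.
C₂ = 2.094·[1 − (36.9980·0.478774 − 4.87414·0.00373229)/(32.1239)] = 2.094·0.449148 = 0.940516 mg/L.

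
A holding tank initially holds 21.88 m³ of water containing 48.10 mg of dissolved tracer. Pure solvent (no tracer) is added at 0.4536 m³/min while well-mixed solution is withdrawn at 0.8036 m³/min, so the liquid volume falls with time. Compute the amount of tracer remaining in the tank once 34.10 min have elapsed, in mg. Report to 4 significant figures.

7.869 mg

Let m(t) be the amount of tracer. Volume: V(t) = V₀ + (Q_in − Q_out) t = 21.88 − 0.350000 t; V(34.10) = 9.94500 m³.
No tracer enters, so dm/dt = −Q_out · (m/V).
Separate: dm/m = −Q_out dt/V(t) ⇒ ln(m/m₀) = −(Q_out/(Q_in−Q_out)) ln(V/V₀).
m = m₀ (V₀/V)^(Q_out/(Q_in−Q_out)) = 48.10 × (21.88/9.94500)^(-2.29600) = 7.86859 mg.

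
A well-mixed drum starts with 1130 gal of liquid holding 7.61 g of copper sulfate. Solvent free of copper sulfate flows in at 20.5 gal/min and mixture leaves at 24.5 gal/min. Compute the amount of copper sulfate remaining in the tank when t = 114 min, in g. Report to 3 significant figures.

Total volume: dV/dt = Q_in − Q_out = -4.0000 gal/min, so V(t) = 1130 − 4.0000 t and V(114) = 674.00 gal.
Solute balance: dm/dt = 0 − Q_out C = −Q_out m/V(t).
Separate: dm/m = −Q_out dt/V(t) ⇒ ln(m/m₀) = −(Q_out/(Q_in−Q_out)) ln(V/V₀).
m = m₀ (V₀/V)^(Q_out/(Q_in−Q_out)) = 7.61 × (1130/674.00)^(-6.1250) = 0.32123 g.

0.321 g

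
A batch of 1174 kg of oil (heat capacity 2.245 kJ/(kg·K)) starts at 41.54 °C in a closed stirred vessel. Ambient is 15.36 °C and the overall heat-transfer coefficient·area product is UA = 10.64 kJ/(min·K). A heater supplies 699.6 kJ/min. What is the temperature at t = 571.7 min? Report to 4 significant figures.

Lumped-capacitance energy balance: M c_p dT/dt = UA(T_amb − T) + Q̇.
dT/dt = (T_ss − T)/τ with T_ss = T_amb + Q̇/UA = 15.36 + 699.6/10.64 = 81.1119 °C, τ = M c_p/UA = 1174·2.245/10.64 = 247.710 min.
This is linear first-order; T(t) = T_ss + (T₀ − T_ss) e^(−t/τ).
T(571.7) = 81.1119 + (-39.5719)·0.0994655 = 77.1758 °C.

77.18 °C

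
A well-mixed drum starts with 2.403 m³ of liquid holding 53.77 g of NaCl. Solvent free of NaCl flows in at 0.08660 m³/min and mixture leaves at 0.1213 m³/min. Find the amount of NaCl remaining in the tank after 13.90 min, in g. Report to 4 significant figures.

24.57 g

Let m(t) be the amount of NaCl. Volume: V(t) = V₀ + (Q_in − Q_out) t = 2.403 − 0.0347000 t; V(13.90) = 1.92067 m³.
Species balance (pure solvent in): dm/dt = −Q_out · m/V(t).
dm/m = −Q_out dt/(V₀ − 0.0347000 t); integrating gives ln(m/m₀) = −(Q_out/(Q_in−Q_out)) ln(V/V₀).
m = m₀ (V₀/V)^(Q_out/(Q_in−Q_out)) = 53.77 × (2.403/1.92067)^(-3.49568) = 24.5701 g.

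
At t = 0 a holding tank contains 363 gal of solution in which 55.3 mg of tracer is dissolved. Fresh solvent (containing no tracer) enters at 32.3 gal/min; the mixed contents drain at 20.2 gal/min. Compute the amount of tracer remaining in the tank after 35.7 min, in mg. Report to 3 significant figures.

14.9 mg

Let m(t) be the amount of tracer. Volume: V(t) = V₀ + (Q_in − Q_out) t = 363 + 12.100 t; V(35.7) = 794.97 gal.
Species balance (pure solvent in): dm/dt = −Q_out · m/V(t).
Separate: dm/m = −Q_out dt/V(t) ⇒ ln(m/m₀) = −(Q_out/(Q_in−Q_out)) ln(V/V₀).
m = m₀ (V₀/V)^(Q_out/(Q_in−Q_out)) = 55.3 × (363/794.97)^(1.6694) = 14.941 mg.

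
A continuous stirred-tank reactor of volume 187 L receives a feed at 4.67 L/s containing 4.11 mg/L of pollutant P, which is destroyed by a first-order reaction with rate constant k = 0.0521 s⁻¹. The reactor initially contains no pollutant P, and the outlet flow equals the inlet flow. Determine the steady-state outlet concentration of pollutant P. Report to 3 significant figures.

1.33 mg/L

V dC/dt = Q(C_in − C) − k V C.
Steady state (dC/dt = 0): C_ss = Q C_in/(Q + kV) = C_in/(1 + kV/Q).
C_ss = 4.67·4.11/(4.67 + 0.0521·187) = 19.194/14.413 = 1.3317 mg/L.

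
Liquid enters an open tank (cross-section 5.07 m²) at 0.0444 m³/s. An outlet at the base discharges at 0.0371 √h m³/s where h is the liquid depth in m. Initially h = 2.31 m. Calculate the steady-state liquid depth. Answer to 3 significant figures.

1.43 m

A dh/dt = Q_in − 0.0371 √h. Steady state requires inflow = outflow:
Q_in = 0.0371 √h_ss ⇒ √h_ss = 0.0444/0.0371 = 1.1968.
h_ss = 1.1968² = 1.4322 m. (Since h₀ = 2.31 m > h_ss, the level will fall toward this value.)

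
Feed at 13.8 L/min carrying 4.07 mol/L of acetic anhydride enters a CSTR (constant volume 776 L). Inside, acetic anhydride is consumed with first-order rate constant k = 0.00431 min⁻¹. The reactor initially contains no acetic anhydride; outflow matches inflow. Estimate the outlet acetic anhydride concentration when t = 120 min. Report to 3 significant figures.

3.04 mol/L

Accumulation = in − out − consumed: V dC/dt = Q C_in − Q C − k V C.
dC/dt = (Q/V) C_in − (Q/V + k) C; effective rate a = Q/V + k = 0.017784 + 0.00431 = 0.022094 min⁻¹.
C_ss = Q C_in/(Q + kV) = 3.2760 mol/L; C(t) = C_ss + (C₀ − C_ss) e^(−a t).
C(120) = 3.2760 + (-3.2760)·e^(−0.022094·120) = 3.2760 + (-3.2760)·0.070565 = 3.0449 mol/L.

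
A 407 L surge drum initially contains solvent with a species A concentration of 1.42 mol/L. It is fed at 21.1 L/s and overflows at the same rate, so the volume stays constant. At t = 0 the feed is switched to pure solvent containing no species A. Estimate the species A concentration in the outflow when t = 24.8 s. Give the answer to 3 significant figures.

0.393 mol/L

Unsteady species balance (constant V, well mixed): V dC/dt = Q(C_in − C).
So dC/dt = (C_in − C)/τ with τ = V/Q = 407/21.1 = 19.289 s.
C approaches C_in exponentially: C(t) = C_in + (C₀ − C_in) e^(−t/τ).
C(24.8) = 0 + (1.42 − 0)·e^(−24.8/19.289) = 0 + (1.4200)·0.27646 = 0.39257 mol/L.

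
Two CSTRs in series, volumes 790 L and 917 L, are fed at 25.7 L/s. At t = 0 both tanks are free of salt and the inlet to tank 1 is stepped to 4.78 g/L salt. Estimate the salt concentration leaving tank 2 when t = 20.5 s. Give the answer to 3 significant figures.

0.612 g/L

Each tank obeys Vᵢ dCᵢ/dt = Q(Cᵢ₋₁ − Cᵢ), so τᵢ = Vᵢ/Q.
τ₁ = 790/25.7 = 30.739 s; τ₂ = 917/25.7 = 35.681 s.
Solving the cascade with C₁(0)=C₂(0)=0 gives C₂(t) = C_in[1 − (τ₁ e^(−t/τ₁) − τ₂ e^(−t/τ₂))/(τ₁ − τ₂)].
At t = 20.5: e^(−t/τ₁) = 0.51330, e^(−t/τ₂) = 0.56297.
C₂ = 4.78·[1 − (30.739·0.51330 − 35.681·0.56297)/(-4.9416)] = 4.78·0.12808 = 0.61221 g/L.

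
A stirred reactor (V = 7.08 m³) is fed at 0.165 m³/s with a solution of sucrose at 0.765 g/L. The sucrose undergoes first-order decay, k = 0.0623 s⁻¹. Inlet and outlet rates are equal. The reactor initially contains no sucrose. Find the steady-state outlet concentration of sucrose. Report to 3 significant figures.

0.208 g/L

Species balance: V dC/dt = Q C_in − Q C − k V C.
Steady state (dC/dt = 0): C_ss = Q C_in/(Q + kV) = C_in/(1 + kV/Q).
C_ss = 0.165·0.765/(0.165 + 0.0623·7.08) = 0.12623/0.60608 = 0.20826 g/L.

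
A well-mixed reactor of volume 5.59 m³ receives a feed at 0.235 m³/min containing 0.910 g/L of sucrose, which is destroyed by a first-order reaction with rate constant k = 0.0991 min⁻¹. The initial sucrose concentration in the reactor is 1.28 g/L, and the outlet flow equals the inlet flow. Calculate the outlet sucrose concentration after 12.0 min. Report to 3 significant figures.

0.457 g/L

Species balance: V dC/dt = Q C_in − Q C − k V C.
dC/dt = (Q/V) C_in − (Q/V + k) C; effective rate a = Q/V + k = 0.042039 + 0.0991 = 0.14114 min⁻¹.
C_ss = Q C_in/(Q + kV) = 0.27105 g/L; C(t) = C_ss + (C₀ − C_ss) e^(−a t).
C(12.0) = 0.27105 + (1.0090)·e^(−0.14114·12.0) = 0.27105 + (1.0090)·0.18384 = 0.45654 g/L.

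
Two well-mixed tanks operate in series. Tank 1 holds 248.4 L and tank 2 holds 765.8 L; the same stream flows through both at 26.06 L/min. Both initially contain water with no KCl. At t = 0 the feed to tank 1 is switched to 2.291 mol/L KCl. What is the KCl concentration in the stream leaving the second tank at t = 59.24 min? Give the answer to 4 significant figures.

Time constants: τᵢ = Vᵢ/Q for each well-mixed tank.
τ₁ = 248.4/26.06 = 9.53185 min; τ₂ = 765.8/26.06 = 29.3860 min.
Solving the cascade with C₁(0)=C₂(0)=0 gives C₂(t) = C_in[1 − (τ₁ e^(−t/τ₁) − τ₂ e^(−t/τ₂))/(τ₁ − τ₂)].
At t = 59.24: e^(−t/τ₁) = 0.00199931, e^(−t/τ₂) = 0.133197.
C₂ = 2.291·[1 − (9.53185·0.00199931 − 29.3860·0.133197)/(-19.8542)] = 2.291·0.803815 = 1.84154 mol/L.

1.842 mol/L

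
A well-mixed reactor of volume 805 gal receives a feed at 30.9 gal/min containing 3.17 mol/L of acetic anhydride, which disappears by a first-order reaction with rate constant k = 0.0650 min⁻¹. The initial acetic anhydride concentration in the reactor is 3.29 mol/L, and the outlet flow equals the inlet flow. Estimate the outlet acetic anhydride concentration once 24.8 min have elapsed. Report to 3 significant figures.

1.34 mol/L

Species balance: V dC/dt = Q C_in − Q C − k V C.
This is linear with rate a = Q/V + k = 0.10339 min⁻¹.
C_ss = Q C_in/(Q + kV) = 1.1770 mol/L; C(t) = C_ss + (C₀ − C_ss) e^(−a t).
C(24.8) = 1.1770 + (2.1130)·e^(−0.10339·24.8) = 1.1770 + (2.1130)·0.077000 = 1.3397 mol/L.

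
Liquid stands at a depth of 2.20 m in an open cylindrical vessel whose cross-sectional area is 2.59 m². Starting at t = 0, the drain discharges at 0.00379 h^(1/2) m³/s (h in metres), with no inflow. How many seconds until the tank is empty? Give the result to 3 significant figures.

With no inflow, A dh/dt = −0.00379 √h.
This is separable: 2 d(√h)/dt = −0.00379/A, so √h = √h₀ − (0.00379/(2A)) t.
Set h = 0: 2√h₀ = (0.00379/A) t_empty ⇒ t_empty = 2A√h₀/0.00379.
t_empty = 2·2.59·√2.20/0.00379 = 5.1800·1.4832/0.00379 = 2027.2 s.

2030 s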